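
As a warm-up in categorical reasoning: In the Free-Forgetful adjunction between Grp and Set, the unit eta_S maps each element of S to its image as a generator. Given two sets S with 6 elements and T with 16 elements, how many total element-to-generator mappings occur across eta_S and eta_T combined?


The unit eta_X: X -> U(F(X)) of the Free-Forgetful adjunction
maps each element of X to a generator of F(X). For X = S + T (disjoint
union in Set), |S + T| = |S| + |T|.
Total mappings = 6 + 16 = 22.

22


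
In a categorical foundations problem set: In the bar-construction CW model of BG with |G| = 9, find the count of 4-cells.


In the bar-construction CW model of BG, the n-cells are indexed by
n-tuples [g_1|...|g_n] of non-identity elements of G (degenerate
simplices with some g_i = e do not contribute cells), so there are
(|G| - 1)^n n-cells.
For dim = 4 with |G| = 9:
cells = (9 - 1)^4 = 8^4 = 4096

4096


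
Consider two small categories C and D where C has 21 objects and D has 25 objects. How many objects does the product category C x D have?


The product category C x D has objects that are pairs (c, d).
Number of pairs = |Ob(C)| * |Ob(D)| = 21 * 25 = 525

525


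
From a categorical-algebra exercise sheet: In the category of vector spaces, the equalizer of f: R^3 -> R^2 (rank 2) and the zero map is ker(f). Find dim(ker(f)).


The equalizer of f and the zero map is ker(f).
By the rank-nullity theorem: dim(ker(f)) = dim(domain) - rank(f).
dim(ker(f)) = 3 - 2 = 1

1


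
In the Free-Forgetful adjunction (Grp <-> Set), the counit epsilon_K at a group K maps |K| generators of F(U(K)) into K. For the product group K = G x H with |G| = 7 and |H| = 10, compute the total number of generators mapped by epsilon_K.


The counit epsilon_K: F(U(K)) -> K of the Free-Forgetful adjunction
maps |K| generators of F(U(K)) into K. For K = G x H (the product group),
|G x H| = |G| * |H|.
Total generators mapped = 7 * 10 = 70.

70


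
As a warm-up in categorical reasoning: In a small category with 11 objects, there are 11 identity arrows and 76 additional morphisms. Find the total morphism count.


Each object has an identity morphism, giving 11 identities.
Adding the 76 non-identity morphisms:
Total = 11 + 76 = 87

87


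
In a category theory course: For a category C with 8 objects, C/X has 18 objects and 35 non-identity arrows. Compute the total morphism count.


In the slice category C/X, objects are morphisms to X.
Identity morphisms: 18 (one per object of C/X).
Non-identity morphisms: 35.
Total = 18 + 35 = 53

53


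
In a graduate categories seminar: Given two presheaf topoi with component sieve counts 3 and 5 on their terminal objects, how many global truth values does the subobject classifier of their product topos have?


In a product of presheaf topoi E_1 x E_2, the subobject classifier
is Omega = Omega_1 x Omega_2 (componentwise), so
|Omega(top)| = |Omega_1(top_1)| * |Omega_2(top_2)|.
= 3 * 5 = 15.

15


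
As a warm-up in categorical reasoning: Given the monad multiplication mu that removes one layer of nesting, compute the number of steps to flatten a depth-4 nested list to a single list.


Each application of mu: T^2 -> T removes one layer of nesting.
Starting at depth 4 (i.e., T^4(X)), we need to reach T(X).
Number of mu applications = 4 - 1 = 3

3


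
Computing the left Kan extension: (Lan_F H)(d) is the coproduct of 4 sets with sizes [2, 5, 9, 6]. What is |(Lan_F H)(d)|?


Pointwise, the left Kan extension (Lan_F H)(d) is the colimit, indexed
by the comma category (F downarrow d), of H composed with the
projection (F downarrow d) -> C. Here that colimit is given
as a coproduct (disjoint union) of sets, so its cardinality is the
sum of the sizes of the summands.
Coproduct of sets with sizes: 2 + 5 + 9 + 6
= 22

22


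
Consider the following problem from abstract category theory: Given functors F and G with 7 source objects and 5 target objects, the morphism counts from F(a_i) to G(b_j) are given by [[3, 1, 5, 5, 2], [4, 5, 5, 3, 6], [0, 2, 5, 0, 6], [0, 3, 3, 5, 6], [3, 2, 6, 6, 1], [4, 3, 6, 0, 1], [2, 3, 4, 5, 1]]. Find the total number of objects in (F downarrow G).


Objects of (F downarrow G) are triples (a, b, h: F(a)->G(b)).
The count equals the sum of all entries in the hom-matrix.
sum(row 0) = 16
sum(row 1) = 23
sum(row 2) = 13
sum(row 3) = 17
sum(row 4) = 18
sum(row 5) = 14
sum(row 6) = 15
Grand total = 116

116


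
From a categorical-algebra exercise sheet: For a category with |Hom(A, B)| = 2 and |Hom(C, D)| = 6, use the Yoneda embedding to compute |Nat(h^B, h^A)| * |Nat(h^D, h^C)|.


By the Yoneda lemma, Nat(h^B, h^A) is isomorphic to Hom(A, B),
so |Nat(h^B, h^A)| = |Hom(A, B)| and |Nat(h^D, h^C)| = |Hom(C, D)|.
|Hom(A, B)| = 2, |Hom(C, D)| = 6.
|Nat(h^B, h^A) x Nat(h^D, h^C)| = 2 * 6 = 12

12


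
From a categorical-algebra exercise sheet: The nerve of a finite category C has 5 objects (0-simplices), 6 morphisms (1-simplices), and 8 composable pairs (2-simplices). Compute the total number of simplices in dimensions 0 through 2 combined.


The 2-skeleton of the nerve N(C) consists of simplices in dimensions 0, 1, 2:
  |N(C)_0| = 5 (objects)
  |N(C)_1| = 6 (morphisms)
  |N(C)_2| = 8 (composable pairs)
Total = 5 + 6 + 8 = 19

19


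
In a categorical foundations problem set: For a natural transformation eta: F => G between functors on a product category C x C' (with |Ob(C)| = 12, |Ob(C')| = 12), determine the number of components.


A natural transformation eta: F => G assigns one component morphism per
object of the domain category.
The domain is the product category C x C', so
|Ob(C x C')| = |Ob(C)| * |Ob(C')| = 12 * 12 = 144.
Therefore eta has 144 component morphisms.

144


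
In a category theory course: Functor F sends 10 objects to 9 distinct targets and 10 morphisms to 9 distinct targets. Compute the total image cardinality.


The image of F consists of distinct objects and distinct morphisms.
|Im(F)| on objects = 9
|Im(F)| on morphisms = 9
Total image cardinality = 9 + 9 = 18

18


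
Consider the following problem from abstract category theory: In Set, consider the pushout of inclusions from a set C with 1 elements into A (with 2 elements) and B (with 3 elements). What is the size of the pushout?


The pushout A +_C B identifies the images of C in A and B.
|A +_C B| = |A| + |B| - |C| (for injections).
= 2 + 3 - 1 = 4

4


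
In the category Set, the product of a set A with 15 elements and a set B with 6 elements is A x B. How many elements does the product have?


In Set, the product A x B is the Cartesian product.
By the universal property, |A x B| = |A| * |B|.
|A x B| = 15 * 6 = 90

90


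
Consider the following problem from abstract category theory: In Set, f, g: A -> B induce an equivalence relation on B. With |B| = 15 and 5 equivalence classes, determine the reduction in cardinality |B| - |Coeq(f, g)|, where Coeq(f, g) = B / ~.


The coequalizer Coeq(f, g) = B / ~ has one element per equivalence class.
|B| = 15, |Coeq(f, g)| = 5.
|B| - |Coeq(f, g)| = 15 - 5 = 10.

10


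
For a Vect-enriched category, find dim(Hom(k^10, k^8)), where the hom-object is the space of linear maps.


In Vect-enriched categories, Hom(k^n, k^m) is the space of m x n matrices.
dim(Hom(k^10, k^8)) = 8 * 10 = 80

80


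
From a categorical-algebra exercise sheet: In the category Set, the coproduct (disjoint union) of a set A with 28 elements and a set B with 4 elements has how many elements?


In Set, the coproduct A + B is the disjoint union.
|A + B| = |A| + |B| = 28 + 4 = 32

32


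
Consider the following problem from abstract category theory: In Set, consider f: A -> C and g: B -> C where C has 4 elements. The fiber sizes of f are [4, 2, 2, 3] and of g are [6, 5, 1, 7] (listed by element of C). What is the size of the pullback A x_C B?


The pullback A x_C B consists of pairs (a, b) with f(a) = g(b).
For each element c in C, the fiber product has |f^-1(c)| * |g^-1(c)| elements.
Summing over C: 4 * 6 + 2 * 5 + 2 * 1 + 3 * 7
= 24 + 10 + 2 + 21 = 57

57


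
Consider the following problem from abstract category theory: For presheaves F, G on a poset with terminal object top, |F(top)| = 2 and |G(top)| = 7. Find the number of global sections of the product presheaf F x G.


Global sections of a presheaf on a poset with terminal top satisfy
Gamma(H) ~ H(top). Presheaves admit pointwise products, so
(F x G)(top) = F(top) x G(top) (Cartesian product).
|Gamma(F x G)| = |F(top)| * |G(top)| = 2 * 7 = 14.

14


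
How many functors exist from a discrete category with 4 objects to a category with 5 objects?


A functor from a discrete category C to D is determined by
where each object maps. Each of the 4 objects of C can map
to any of the 5 objects of D independently.
Number of functors = 5^4 = 625

625


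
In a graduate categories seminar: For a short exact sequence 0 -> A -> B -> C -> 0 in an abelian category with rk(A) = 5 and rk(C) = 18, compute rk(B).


For a short exact sequence 0 -> A -> B -> C -> 0,
rank is additive: rank(B) = rank(A) + rank(C).
rank(B) = 5 + 18 = 23

23


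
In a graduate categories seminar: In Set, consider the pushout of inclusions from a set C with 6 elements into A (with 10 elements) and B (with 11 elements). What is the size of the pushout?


The pushout A +_C B identifies the images of C in A and B.
|A +_C B| = |A| + |B| - |C| (for injections).
= 10 + 11 - 6 = 15

15


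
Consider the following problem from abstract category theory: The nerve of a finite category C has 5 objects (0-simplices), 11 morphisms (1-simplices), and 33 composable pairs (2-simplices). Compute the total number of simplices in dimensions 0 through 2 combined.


The 2-skeleton of the nerve N(C) consists of simplices in dimensions 0, 1, 2:
  |N(C)_0| = 5 (objects)
  |N(C)_1| = 11 (morphisms)
  |N(C)_2| = 33 (composable pairs)
Total = 5 + 11 + 33 = 49

49


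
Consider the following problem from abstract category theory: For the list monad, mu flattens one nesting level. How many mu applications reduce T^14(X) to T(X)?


Each application of mu: T^2 -> T removes one layer of nesting.
Starting at depth 14 (i.e., T^14(X)), we need to reach T(X).
Number of mu applications = 14 - 1 = 13

13


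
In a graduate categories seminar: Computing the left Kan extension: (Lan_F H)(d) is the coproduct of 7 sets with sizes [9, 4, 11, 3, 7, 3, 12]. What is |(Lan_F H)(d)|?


Pointwise, the left Kan extension (Lan_F H)(d) is the colimit, indexed
by the comma category (F downarrow d), of H composed with the
projection (F downarrow d) -> C. Here that colimit is given
as a coproduct (disjoint union) of sets, so its cardinality is the
sum of the sizes of the summands.
Coproduct of sets with sizes: 9 + 4 + 11 + 3 + 7 + 3 + 12
= 49

49


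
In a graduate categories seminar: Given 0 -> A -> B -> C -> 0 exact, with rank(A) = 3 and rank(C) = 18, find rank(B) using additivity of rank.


For a short exact sequence 0 -> A -> B -> C -> 0,
rank is additive: rank(B) = rank(A) + rank(C).
rank(B) = 3 + 18 = 21

21


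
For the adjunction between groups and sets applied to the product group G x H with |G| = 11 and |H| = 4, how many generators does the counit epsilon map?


The counit epsilon_K: F(U(K)) -> K of the Free-Forgetful adjunction
maps |K| generators of F(U(K)) into K. For K = G x H (the product group),
|G x H| = |G| * |H|.
Total generators mapped = 11 * 4 = 44.

44


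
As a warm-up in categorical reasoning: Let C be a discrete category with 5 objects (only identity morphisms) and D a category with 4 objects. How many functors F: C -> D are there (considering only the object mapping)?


A functor from a discrete category C to D is determined by
where each object maps. Each of the 5 objects of C can map
to any of the 4 objects of D independently.
Number of functors = 4^5 = 1024

1024


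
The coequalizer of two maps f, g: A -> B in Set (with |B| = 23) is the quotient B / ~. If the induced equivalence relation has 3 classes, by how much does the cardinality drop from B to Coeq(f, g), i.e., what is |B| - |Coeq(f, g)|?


The coequalizer Coeq(f, g) = B / ~ has one element per equivalence class.
|B| = 23, |Coeq(f, g)| = 3.
|B| - |Coeq(f, g)| = 23 - 3 = 20.

20


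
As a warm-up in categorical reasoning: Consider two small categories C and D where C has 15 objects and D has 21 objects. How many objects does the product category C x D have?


The product category C x D has objects that are pairs (c, d).
Number of pairs = |Ob(C)| * |Ob(D)| = 15 * 21 = 315

315


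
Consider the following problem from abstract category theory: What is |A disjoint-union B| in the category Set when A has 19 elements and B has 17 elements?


In Set, the coproduct A + B is the disjoint union.
|A + B| = |A| + |B| = 19 + 17 = 36

36


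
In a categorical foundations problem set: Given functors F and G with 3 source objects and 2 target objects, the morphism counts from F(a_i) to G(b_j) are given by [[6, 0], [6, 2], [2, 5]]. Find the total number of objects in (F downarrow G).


Objects of (F downarrow G) are triples (a, b, h: F(a)->G(b)).
The count equals the sum of all entries in the hom-matrix.
sum(row 0) = 6
sum(row 1) = 8
sum(row 2) = 7
Grand total = 21

21


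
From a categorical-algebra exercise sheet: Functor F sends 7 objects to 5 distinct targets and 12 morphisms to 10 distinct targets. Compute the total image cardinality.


The image of F consists of distinct objects and distinct morphisms.
|Im(F)| on objects = 5
|Im(F)| on morphisms = 10
Total image cardinality = 5 + 10 = 15

15


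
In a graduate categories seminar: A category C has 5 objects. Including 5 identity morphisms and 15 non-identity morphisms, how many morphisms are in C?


Each object has an identity morphism, giving 5 identities.
Adding the 15 non-identity morphisms:
Total = 5 + 15 = 20

20


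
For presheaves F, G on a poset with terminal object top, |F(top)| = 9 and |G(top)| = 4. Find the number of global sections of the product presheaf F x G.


Global sections of a presheaf on a poset with terminal top satisfy
Gamma(H) ~ H(top). Presheaves admit pointwise products, so
(F x G)(top) = F(top) x G(top) (Cartesian product).
|Gamma(F x G)| = |F(top)| * |G(top)| = 9 * 4 = 36.

36


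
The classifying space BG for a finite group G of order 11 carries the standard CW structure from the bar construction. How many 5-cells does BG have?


In the bar-construction CW model of BG, the n-cells are indexed by
n-tuples [g_1|...|g_n] of non-identity elements of G (degenerate
simplices with some g_i = e do not contribute cells), so there are
(|G| - 1)^n n-cells.
For dim = 5 with |G| = 11:
cells = (11 - 1)^5 = 10^5 = 100000

100000


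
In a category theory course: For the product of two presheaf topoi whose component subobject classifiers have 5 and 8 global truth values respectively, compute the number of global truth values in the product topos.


In a product of presheaf topoi E_1 x E_2, the subobject classifier
is Omega = Omega_1 x Omega_2 (componentwise), so
|Omega(top)| = |Omega_1(top_1)| * |Omega_2(top_2)|.
= 5 * 8 = 40.

40


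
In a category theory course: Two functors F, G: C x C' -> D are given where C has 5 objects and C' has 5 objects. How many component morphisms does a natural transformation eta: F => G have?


A natural transformation eta: F => G assigns one component morphism per
object of the domain category.
The domain is the product category C x C', so
|Ob(C x C')| = |Ob(C)| * |Ob(C')| = 5 * 5 = 25.
Therefore eta has 25 component morphisms.

25


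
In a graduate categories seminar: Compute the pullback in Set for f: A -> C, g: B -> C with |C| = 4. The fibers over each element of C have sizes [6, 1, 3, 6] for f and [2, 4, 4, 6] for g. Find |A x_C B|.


The pullback A x_C B consists of pairs (a, b) with f(a) = g(b).
For each element c in C, the fiber product has |f^-1(c)| * |g^-1(c)| elements.
Summing over C: 6 * 2 + 1 * 4 + 3 * 4 + 6 * 6
= 12 + 4 + 12 + 36 = 64

64


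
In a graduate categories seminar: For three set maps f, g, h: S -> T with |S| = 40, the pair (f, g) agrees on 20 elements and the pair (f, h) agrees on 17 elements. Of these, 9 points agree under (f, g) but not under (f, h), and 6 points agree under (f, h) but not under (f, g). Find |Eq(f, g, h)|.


Eq(f, g, h) is the triple-agreement set: points in S where all three
maps take the same value. Using inclusion-exclusion on the pairwise data:
Pair (f, g) agrees on 20 points; pair (f, h) on 17 points.
Points agreeing under (f, g) but not (f, h) = 9; under (f, h) but not (f, g) = 6.
Triple-agreement = agreement-in-(f, g) minus points that agree under (f, g) but not (f, h):
|Eq(f, g, h)| = 20 - 9 = 11
(cross-check via (f, h): 17 - 6 = 11.)

11


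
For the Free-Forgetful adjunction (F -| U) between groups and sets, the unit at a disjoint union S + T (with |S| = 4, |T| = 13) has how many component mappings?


The unit eta_X: X -> U(F(X)) of the Free-Forgetful adjunction
maps each element of X to a generator of F(X). For X = S + T (disjoint
union in Set), |S + T| = |S| + |T|.
Total mappings = 4 + 13 = 17.

17


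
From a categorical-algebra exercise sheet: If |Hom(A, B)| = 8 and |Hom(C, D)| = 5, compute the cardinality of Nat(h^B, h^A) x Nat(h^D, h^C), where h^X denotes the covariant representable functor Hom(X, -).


By the Yoneda lemma, Nat(h^B, h^A) is isomorphic to Hom(A, B),
so |Nat(h^B, h^A)| = |Hom(A, B)| and |Nat(h^D, h^C)| = |Hom(C, D)|.
|Hom(A, B)| = 8, |Hom(C, D)| = 5.
|Nat(h^B, h^A) x Nat(h^D, h^C)| = 8 * 5 = 40

40


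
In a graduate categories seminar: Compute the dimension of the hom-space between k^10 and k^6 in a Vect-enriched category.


In Vect-enriched categories, Hom(k^n, k^m) is the space of m x n matrices.
dim(Hom(k^10, k^6)) = 6 * 10 = 60

60


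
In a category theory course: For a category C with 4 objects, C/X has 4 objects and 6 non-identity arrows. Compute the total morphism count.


In the slice category C/X, objects are morphisms to X.
Identity morphisms: 4 (one per object of C/X).
Non-identity morphisms: 6.
Total = 4 + 6 = 10

10


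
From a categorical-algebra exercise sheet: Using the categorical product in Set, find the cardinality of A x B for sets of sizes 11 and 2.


In Set, the product A x B is the Cartesian product.
By the universal property, |A x B| = |A| * |B|.
|A x B| = 11 * 2 = 22

22


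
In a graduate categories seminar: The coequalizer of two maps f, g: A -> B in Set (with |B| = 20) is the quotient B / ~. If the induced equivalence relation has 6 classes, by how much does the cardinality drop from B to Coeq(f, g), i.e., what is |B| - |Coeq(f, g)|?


The coequalizer Coeq(f, g) = B / ~ has one element per equivalence class.
|B| = 20, |Coeq(f, g)| = 6.
|B| - |Coeq(f, g)| = 20 - 6 = 14.

14


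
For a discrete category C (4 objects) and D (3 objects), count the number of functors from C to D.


A functor from a discrete category C to D is determined by
where each object maps. Each of the 4 objects of C can map
to any of the 3 objects of D independently.
Number of functors = 3^4 = 81

81


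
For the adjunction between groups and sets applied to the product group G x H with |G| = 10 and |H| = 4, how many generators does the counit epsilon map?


The counit epsilon_K: F(U(K)) -> K of the Free-Forgetful adjunction
maps |K| generators of F(U(K)) into K. For K = G x H (the product group),
|G x H| = |G| * |H|.
Total generators mapped = 10 * 4 = 40.

40


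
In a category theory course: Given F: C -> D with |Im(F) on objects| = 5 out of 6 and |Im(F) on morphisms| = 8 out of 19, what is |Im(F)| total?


The image of F consists of distinct objects and distinct morphisms.
|Im(F)| on objects = 5
|Im(F)| on morphisms = 8
Total image cardinality = 5 + 8 = 13

13


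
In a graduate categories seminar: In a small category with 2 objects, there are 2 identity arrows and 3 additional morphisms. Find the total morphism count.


Each object has an identity morphism, giving 2 identities.
Adding the 3 non-identity morphisms:
Total = 2 + 3 = 5

5


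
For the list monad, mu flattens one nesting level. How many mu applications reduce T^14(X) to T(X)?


Each application of mu: T^2 -> T removes one layer of nesting.
Starting at depth 14 (i.e., T^14(X)), we need to reach T(X).
Number of mu applications = 14 - 1 = 13

13


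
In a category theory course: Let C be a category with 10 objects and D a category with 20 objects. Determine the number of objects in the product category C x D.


The product category C x D has objects that are pairs (c, d).
Number of pairs = |Ob(C)| * |Ob(D)| = 10 * 20 = 200

200


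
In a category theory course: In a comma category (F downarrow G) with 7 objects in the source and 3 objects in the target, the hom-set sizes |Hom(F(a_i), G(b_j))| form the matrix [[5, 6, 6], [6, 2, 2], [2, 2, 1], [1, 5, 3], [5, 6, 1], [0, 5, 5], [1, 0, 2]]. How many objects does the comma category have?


Objects of (F downarrow G) are triples (a, b, h: F(a)->G(b)).
The count equals the sum of all entries in the hom-matrix.
sum(row 0) = 17
sum(row 1) = 10
sum(row 2) = 5
sum(row 3) = 9
sum(row 4) = 12
sum(row 5) = 10
sum(row 6) = 3
Grand total = 66

66


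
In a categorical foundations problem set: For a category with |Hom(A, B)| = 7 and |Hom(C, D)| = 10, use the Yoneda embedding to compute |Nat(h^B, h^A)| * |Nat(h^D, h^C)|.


By the Yoneda lemma, Nat(h^B, h^A) is isomorphic to Hom(A, B),
so |Nat(h^B, h^A)| = |Hom(A, B)| and |Nat(h^D, h^C)| = |Hom(C, D)|.
|Hom(A, B)| = 7, |Hom(C, D)| = 10.
|Nat(h^B, h^A) x Nat(h^D, h^C)| = 7 * 10 = 70

70


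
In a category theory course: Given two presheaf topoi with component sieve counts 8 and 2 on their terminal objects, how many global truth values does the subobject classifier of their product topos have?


In a product of presheaf topoi E_1 x E_2, the subobject classifier
is Omega = Omega_1 x Omega_2 (componentwise), so
|Omega(top)| = |Omega_1(top_1)| * |Omega_2(top_2)|.
= 8 * 2 = 16.

16


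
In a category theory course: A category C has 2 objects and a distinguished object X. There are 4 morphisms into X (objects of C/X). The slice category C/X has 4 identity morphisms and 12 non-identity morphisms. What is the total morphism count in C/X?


In the slice category C/X, objects are morphisms to X.
Identity morphisms: 4 (one per object of C/X).
Non-identity morphisms: 12.
Total = 4 + 12 = 16

16


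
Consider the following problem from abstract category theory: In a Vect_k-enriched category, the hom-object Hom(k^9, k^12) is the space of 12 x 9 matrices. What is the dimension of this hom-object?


In Vect-enriched categories, Hom(k^n, k^m) is the space of m x n matrices.
dim(Hom(k^9, k^12)) = 12 * 9 = 108

108


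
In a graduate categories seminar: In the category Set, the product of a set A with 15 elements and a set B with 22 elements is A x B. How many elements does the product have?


In Set, the product A x B is the Cartesian product.
By the universal property, |A x B| = |A| * |B|.
|A x B| = 15 * 22 = 330

330


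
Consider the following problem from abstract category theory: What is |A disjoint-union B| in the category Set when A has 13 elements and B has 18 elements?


In Set, the coproduct A + B is the disjoint union.
|A + B| = |A| + |B| = 13 + 18 = 31

31


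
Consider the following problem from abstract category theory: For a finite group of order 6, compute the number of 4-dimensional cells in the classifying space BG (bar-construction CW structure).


In the bar-construction CW model of BG, the n-cells are indexed by
n-tuples [g_1|...|g_n] of non-identity elements of G (degenerate
simplices with some g_i = e do not contribute cells), so there are
(|G| - 1)^n n-cells.
For dim = 4 with |G| = 6:
cells = (6 - 1)^4 = 5^4 = 625

625


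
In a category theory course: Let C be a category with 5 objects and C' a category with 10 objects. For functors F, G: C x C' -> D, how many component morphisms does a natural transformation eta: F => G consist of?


A natural transformation eta: F => G assigns one component morphism per
object of the domain category.
The domain is the product category C x C', so
|Ob(C x C')| = |Ob(C)| * |Ob(C')| = 5 * 10 = 50.
Therefore eta has 50 component morphisms.

50


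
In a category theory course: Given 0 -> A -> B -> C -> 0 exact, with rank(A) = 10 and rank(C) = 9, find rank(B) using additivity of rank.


For a short exact sequence 0 -> A -> B -> C -> 0,
rank is additive: rank(B) = rank(A) + rank(C).
rank(B) = 10 + 9 = 19

19


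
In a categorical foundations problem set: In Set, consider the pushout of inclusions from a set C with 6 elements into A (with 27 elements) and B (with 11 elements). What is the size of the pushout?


The pushout A +_C B identifies the images of C in A and B.
|A +_C B| = |A| + |B| - |C| (for injections).
= 27 + 11 - 6 = 32

32


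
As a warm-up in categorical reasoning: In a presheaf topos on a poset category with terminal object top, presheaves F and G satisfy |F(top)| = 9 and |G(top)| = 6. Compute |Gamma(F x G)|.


Global sections of a presheaf on a poset with terminal top satisfy
Gamma(H) ~ H(top). Presheaves admit pointwise products, so
(F x G)(top) = F(top) x G(top) (Cartesian product).
|Gamma(F x G)| = |F(top)| * |G(top)| = 9 * 6 = 54.

54


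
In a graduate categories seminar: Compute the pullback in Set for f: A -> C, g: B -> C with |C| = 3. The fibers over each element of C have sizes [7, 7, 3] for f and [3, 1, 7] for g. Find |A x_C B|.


The pullback A x_C B consists of pairs (a, b) with f(a) = g(b).
For each element c in C, the fiber product has |f^-1(c)| * |g^-1(c)| elements.
Summing over C: 7 * 3 + 7 * 1 + 3 * 7
= 21 + 7 + 21 = 49

49


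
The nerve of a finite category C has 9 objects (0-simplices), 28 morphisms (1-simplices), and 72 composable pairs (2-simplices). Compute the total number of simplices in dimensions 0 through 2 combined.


The 2-skeleton of the nerve N(C) consists of simplices in dimensions 0, 1, 2:
  |N(C)_0| = 9 (objects)
  |N(C)_1| = 28 (morphisms)
  |N(C)_2| = 72 (composable pairs)
Total = 9 + 28 + 72 = 109

109


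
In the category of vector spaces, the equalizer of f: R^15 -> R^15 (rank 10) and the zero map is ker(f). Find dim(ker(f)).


The equalizer of f and the zero map is ker(f).
By the rank-nullity theorem: dim(ker(f)) = dim(domain) - rank(f).
dim(ker(f)) = 15 - 10 = 5

5


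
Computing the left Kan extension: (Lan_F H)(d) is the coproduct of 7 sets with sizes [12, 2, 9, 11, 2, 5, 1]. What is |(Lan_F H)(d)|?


Pointwise, the left Kan extension (Lan_F H)(d) is the colimit, indexed
by the comma category (F downarrow d), of H composed with the
projection (F downarrow d) -> C. Here that colimit is given
as a coproduct (disjoint union) of sets, so its cardinality is the
sum of the sizes of the summands.
Coproduct of sets with sizes: 12 + 2 + 9 + 11 + 2 + 5 + 1
= 42

42


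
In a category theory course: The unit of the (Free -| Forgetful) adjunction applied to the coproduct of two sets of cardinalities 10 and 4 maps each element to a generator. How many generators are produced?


The unit eta_X: X -> U(F(X)) of the Free-Forgetful adjunction
maps each element of X to a generator of F(X). For X = S + T (disjoint
union in Set), |S + T| = |S| + |T|.
Total mappings = 10 + 4 = 14.

14


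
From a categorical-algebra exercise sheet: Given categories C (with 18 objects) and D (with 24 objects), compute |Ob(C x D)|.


The product category C x D has objects that are pairs (c, d).
Number of pairs = |Ob(C)| * |Ob(D)| = 18 * 24 = 432

432


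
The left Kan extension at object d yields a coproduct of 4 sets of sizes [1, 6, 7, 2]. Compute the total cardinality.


Pointwise, the left Kan extension (Lan_F H)(d) is the colimit, indexed
by the comma category (F downarrow d), of H composed with the
projection (F downarrow d) -> C. Here that colimit is given
as a coproduct (disjoint union) of sets, so its cardinality is the
sum of the sizes of the summands.
Coproduct of sets with sizes: 1 + 6 + 7 + 2
= 16

16


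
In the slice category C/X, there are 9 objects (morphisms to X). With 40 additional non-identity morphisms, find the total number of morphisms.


In the slice category C/X, objects are morphisms to X.
Identity morphisms: 9 (one per object of C/X).
Non-identity morphisms: 40.
Total = 9 + 40 = 49

49


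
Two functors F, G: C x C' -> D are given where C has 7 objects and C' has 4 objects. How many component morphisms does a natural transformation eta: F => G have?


A natural transformation eta: F => G assigns one component morphism per
object of the domain category.
The domain is the product category C x C', so
|Ob(C x C')| = |Ob(C)| * |Ob(C')| = 7 * 4 = 28.
Therefore eta has 28 component morphisms.

28


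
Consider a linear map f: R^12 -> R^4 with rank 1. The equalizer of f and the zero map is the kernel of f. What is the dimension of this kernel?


The equalizer of f and the zero map is ker(f).
By the rank-nullity theorem: dim(ker(f)) = dim(domain) - rank(f).
dim(ker(f)) = 12 - 1 = 11

11


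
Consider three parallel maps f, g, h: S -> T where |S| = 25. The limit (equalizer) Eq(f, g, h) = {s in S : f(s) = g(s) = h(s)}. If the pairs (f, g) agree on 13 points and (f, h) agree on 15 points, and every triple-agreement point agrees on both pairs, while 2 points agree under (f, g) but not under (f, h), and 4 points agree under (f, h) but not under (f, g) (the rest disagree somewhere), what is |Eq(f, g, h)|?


Eq(f, g, h) is the triple-agreement set: points in S where all three
maps take the same value. Using inclusion-exclusion on the pairwise data:
Pair (f, g) agrees on 13 points; pair (f, h) on 15 points.
Points agreeing under (f, g) but not (f, h) = 2; under (f, h) but not (f, g) = 4.
Triple-agreement = agreement-in-(f, g) minus points that agree under (f, g) but not (f, h):
|Eq(f, g, h)| = 13 - 2 = 11
(cross-check via (f, h): 15 - 4 = 11.)

11


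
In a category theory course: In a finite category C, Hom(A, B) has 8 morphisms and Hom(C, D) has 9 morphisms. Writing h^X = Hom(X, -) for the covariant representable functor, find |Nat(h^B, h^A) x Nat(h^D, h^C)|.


By the Yoneda lemma, Nat(h^B, h^A) is isomorphic to Hom(A, B),
so |Nat(h^B, h^A)| = |Hom(A, B)| and |Nat(h^D, h^C)| = |Hom(C, D)|.
|Hom(A, B)| = 8, |Hom(C, D)| = 9.
|Nat(h^B, h^A) x Nat(h^D, h^C)| = 8 * 9 = 72

72


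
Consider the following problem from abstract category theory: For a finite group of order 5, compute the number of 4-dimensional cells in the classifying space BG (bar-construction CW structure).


In the bar-construction CW model of BG, the n-cells are indexed by
n-tuples [g_1|...|g_n] of non-identity elements of G (degenerate
simplices with some g_i = e do not contribute cells), so there are
(|G| - 1)^n n-cells.
For dim = 4 with |G| = 5:
cells = (5 - 1)^4 = 4^4 = 256

256


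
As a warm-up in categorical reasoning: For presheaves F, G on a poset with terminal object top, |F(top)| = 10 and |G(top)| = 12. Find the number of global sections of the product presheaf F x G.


Global sections of a presheaf on a poset with terminal top satisfy
Gamma(H) ~ H(top). Presheaves admit pointwise products, so
(F x G)(top) = F(top) x G(top) (Cartesian product).
|Gamma(F x G)| = |F(top)| * |G(top)| = 10 * 12 = 120.

120


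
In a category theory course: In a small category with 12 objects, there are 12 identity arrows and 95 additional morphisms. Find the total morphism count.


Each object has an identity morphism, giving 12 identities.
Adding the 95 non-identity morphisms:
Total = 12 + 95 = 107

107


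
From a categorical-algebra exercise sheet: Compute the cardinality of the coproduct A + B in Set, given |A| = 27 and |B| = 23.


In Set, the coproduct A + B is the disjoint union.
|A + B| = |A| + |B| = 27 + 23 = 50

50


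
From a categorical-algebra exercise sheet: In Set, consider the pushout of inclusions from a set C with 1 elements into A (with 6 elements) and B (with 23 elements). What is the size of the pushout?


The pushout A +_C B identifies the images of C in A and B.
|A +_C B| = |A| + |B| - |C| (for injections).
= 6 + 23 - 1 = 28

28


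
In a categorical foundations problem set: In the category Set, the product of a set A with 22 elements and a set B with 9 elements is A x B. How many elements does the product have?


In Set, the product A x B is the Cartesian product.
By the universal property, |A x B| = |A| * |B|.
|A x B| = 22 * 9 = 198

198


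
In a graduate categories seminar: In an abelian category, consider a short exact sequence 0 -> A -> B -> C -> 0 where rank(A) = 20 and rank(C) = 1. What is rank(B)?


For a short exact sequence 0 -> A -> B -> C -> 0,
rank is additive: rank(B) = rank(A) + rank(C).
rank(B) = 20 + 1 = 21

21


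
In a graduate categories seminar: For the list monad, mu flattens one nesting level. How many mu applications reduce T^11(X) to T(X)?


Each application of mu: T^2 -> T removes one layer of nesting.
Starting at depth 11 (i.e., T^11(X)), we need to reach T(X).
Number of mu applications = 11 - 1 = 10

10


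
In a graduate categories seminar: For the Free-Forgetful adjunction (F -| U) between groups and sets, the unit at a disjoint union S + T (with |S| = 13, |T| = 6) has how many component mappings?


The unit eta_X: X -> U(F(X)) of the Free-Forgetful adjunction
maps each element of X to a generator of F(X). For X = S + T (disjoint
union in Set), |S + T| = |S| + |T|.
Total mappings = 13 + 6 = 19.

19


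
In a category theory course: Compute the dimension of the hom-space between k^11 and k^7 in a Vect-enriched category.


In Vect-enriched categories, Hom(k^n, k^m) is the space of m x n matrices.
dim(Hom(k^11, k^7)) = 7 * 11 = 77

77


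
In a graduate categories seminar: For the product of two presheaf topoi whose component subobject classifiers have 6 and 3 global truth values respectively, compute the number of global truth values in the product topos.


In a product of presheaf topoi E_1 x E_2, the subobject classifier
is Omega = Omega_1 x Omega_2 (componentwise), so
|Omega(top)| = |Omega_1(top_1)| * |Omega_2(top_2)|.
= 6 * 3 = 18.

18


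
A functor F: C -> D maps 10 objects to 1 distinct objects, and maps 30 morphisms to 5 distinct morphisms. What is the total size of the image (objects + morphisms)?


The image of F consists of distinct objects and distinct morphisms.
|Im(F)| on objects = 1
|Im(F)| on morphisms = 5
Total image cardinality = 1 + 5 = 6

6


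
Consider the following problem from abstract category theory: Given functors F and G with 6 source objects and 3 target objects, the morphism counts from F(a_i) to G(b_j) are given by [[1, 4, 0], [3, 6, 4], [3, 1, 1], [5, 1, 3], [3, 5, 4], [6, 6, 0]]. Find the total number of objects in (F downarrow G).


Objects of (F downarrow G) are triples (a, b, h: F(a)->G(b)).
The count equals the sum of all entries in the hom-matrix.
sum(row 0) = 5
sum(row 1) = 13
sum(row 2) = 5
sum(row 3) = 9
sum(row 4) = 12
sum(row 5) = 12
Grand total = 56

56


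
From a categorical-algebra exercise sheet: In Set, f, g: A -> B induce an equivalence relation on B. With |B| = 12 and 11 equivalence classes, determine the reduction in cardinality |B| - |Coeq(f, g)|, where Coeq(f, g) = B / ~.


The coequalizer Coeq(f, g) = B / ~ has one element per equivalence class.
|B| = 12, |Coeq(f, g)| = 11.
|B| - |Coeq(f, g)| = 12 - 11 = 1.

1


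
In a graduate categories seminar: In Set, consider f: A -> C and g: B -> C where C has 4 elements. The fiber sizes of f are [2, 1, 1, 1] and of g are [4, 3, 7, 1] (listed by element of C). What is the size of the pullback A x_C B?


The pullback A x_C B consists of pairs (a, b) with f(a) = g(b).
For each element c in C, the fiber product has |f^-1(c)| * |g^-1(c)| elements.
Summing over C: 2 * 4 + 1 * 3 + 1 * 7 + 1 * 1
= 8 + 3 + 7 + 1 = 19

19


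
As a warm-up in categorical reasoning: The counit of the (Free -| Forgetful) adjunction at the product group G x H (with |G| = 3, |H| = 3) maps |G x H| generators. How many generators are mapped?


The counit epsilon_K: F(U(K)) -> K of the Free-Forgetful adjunction
maps |K| generators of F(U(K)) into K. For K = G x H (the product group),
|G x H| = |G| * |H|.
Total generators mapped = 3 * 3 = 9.

9


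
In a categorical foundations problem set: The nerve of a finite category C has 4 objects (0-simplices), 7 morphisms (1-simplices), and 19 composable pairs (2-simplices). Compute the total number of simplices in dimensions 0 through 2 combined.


The 2-skeleton of the nerve N(C) consists of simplices in dimensions 0, 1, 2:
  |N(C)_0| = 4 (objects)
  |N(C)_1| = 7 (morphisms)
  |N(C)_2| = 19 (composable pairs)
Total = 4 + 7 + 19 = 30

30


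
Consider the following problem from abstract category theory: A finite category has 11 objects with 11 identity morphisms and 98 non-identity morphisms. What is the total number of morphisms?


Each object has an identity morphism, giving 11 identities.
Adding the 98 non-identity morphisms:
Total = 11 + 98 = 109

109


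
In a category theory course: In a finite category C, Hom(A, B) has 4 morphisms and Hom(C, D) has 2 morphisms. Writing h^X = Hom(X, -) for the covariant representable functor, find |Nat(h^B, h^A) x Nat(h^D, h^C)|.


By the Yoneda lemma, Nat(h^B, h^A) is isomorphic to Hom(A, B),
so |Nat(h^B, h^A)| = |Hom(A, B)| and |Nat(h^D, h^C)| = |Hom(C, D)|.
|Hom(A, B)| = 4, |Hom(C, D)| = 2.
|Nat(h^B, h^A) x Nat(h^D, h^C)| = 4 * 2 = 8

8


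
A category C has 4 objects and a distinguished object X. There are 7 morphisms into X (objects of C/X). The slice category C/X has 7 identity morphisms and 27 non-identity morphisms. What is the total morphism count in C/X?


In the slice category C/X, objects are morphisms to X.
Identity morphisms: 7 (one per object of C/X).
Non-identity morphisms: 27.
Total = 7 + 27 = 34

34


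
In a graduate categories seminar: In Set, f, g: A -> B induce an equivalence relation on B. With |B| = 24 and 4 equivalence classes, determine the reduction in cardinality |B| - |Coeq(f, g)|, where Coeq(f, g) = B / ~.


The coequalizer Coeq(f, g) = B / ~ has one element per equivalence class.
|B| = 24, |Coeq(f, g)| = 4.
|B| - |Coeq(f, g)| = 24 - 4 = 20.

20


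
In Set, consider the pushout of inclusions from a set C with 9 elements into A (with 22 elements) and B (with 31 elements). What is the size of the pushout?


The pushout A +_C B identifies the images of C in A and B.
|A +_C B| = |A| + |B| - |C| (for injections).
= 22 + 31 - 9 = 44

44


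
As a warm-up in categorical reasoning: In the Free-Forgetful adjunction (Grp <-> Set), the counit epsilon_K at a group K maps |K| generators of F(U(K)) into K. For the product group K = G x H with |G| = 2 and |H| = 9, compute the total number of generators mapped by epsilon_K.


The counit epsilon_K: F(U(K)) -> K of the Free-Forgetful adjunction
maps |K| generators of F(U(K)) into K. For K = G x H (the product group),
|G x H| = |G| * |H|.
Total generators mapped = 2 * 9 = 18.

18


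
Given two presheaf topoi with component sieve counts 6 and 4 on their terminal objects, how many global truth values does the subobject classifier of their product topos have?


In a product of presheaf topoi E_1 x E_2, the subobject classifier
is Omega = Omega_1 x Omega_2 (componentwise), so
|Omega(top)| = |Omega_1(top_1)| * |Omega_2(top_2)|.
= 6 * 4 = 24.

24


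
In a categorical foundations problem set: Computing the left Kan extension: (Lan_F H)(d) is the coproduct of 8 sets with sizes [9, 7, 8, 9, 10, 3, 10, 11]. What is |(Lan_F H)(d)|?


Pointwise, the left Kan extension (Lan_F H)(d) is the colimit, indexed
by the comma category (F downarrow d), of H composed with the
projection (F downarrow d) -> C. Here that colimit is given
as a coproduct (disjoint union) of sets, so its cardinality is the
sum of the sizes of the summands.
Coproduct of sets with sizes: 9 + 7 + 8 + 9 + 10 + 3 + 10 + 11
= 67

67
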